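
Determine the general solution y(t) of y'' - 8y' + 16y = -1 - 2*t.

y = -1/8 - t/8 + C1*exp(4*t) + C2*t*exp(4*t)

Characteristic equation r² - 8r + 16 = 0 has discriminant (-8)² - 4·(16) = 0, so r = 4 is a repeated root.
Hence y_h = (C1 + C2*t)*exp(4*t).
For the particular solution try y_p = A0 + A1*t. Substituting and matching coefficients of each power of t gives A0 = -1/8, A1 = -1/8, so y_p = -1/8 - t/8.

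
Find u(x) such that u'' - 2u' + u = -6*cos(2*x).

u = 18*cos(2*x)/25 + 24*sin(2*x)/25 + C1*exp(x) + C2*x*exp(x)

Characteristic equation r² - 2r + 1 = 0 has discriminant (-2)² - 4·(1) = 0, so r = 1 is a repeated root.
Hence u_h = (C1 + C2*x)*exp(x).
Try u_p = A*cos(2*x) + B*sin(2*x). Substituting and equating the coefficients of cos(2x) and sin(2x) gives A = 18/25, B = 24/25, so u_p = 18*cos(2*x)/25 + 24*sin(2*x)/25.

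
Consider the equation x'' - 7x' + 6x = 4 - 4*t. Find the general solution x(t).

Characteristic equation r² - 7r + 6 = 0 factors as (r - 6)(r - 1) = 0, so r = 6, 1.
Hence x_h = C1*exp(6*t) + C2*exp(t).
For the particular solution try x_p = A0 + A1*t. Substituting and matching coefficients of each power of t gives A0 = -1/9, A1 = -2/3, so x_p = -1/9 - 2*t/3.

x = -1/9 - 2*t/3 + C1*exp(6*t) + C2*exp(t)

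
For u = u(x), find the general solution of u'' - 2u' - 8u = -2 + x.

Characteristic equation r² - 2r - 8 = 0 factors as (r - 4)(r + 2) = 0, so r = 4, -2.
Hence u_h = C1*exp(4*x) + C2*exp(-2*x).
For the particular solution try u_p = A0 + A1*x. Substituting and matching coefficients of each power of x gives A0 = 9/32, A1 = -1/8, so u_p = 9/32 - x/8.

u = 9/32 - x/8 + C1*exp(4*x) + C2*exp(-2*x)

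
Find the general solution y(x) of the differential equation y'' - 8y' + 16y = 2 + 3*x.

y = 7/32 + 3*x/16 + C1*exp(4*x) + C2*x*exp(4*x)

Characteristic equation r² - 8r + 16 = 0 has discriminant (-8)² - 4·(16) = 0, so r = 4 is a repeated root.
Hence y_h = (C1 + C2*x)*exp(4*x).
For the particular solution try y_p = A0 + A1*x. Substituting and matching coefficients of each power of x gives A0 = 7/32, A1 = 3/16, so y_p = 7/32 + 3*x/16.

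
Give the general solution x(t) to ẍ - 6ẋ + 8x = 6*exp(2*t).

Characteristic equation r² - 6r + 8 = 0 factors as (r - 2)(r - 4) = 0, so r = 2, 4.
Hence x_h = C1*exp(2*t) + C2*exp(4*t).
Since exp(2*t) solves the homogeneous equation (r = 2 is a root of multiplicity 1), multiply the trial by t. Try x_p = A*t*exp(2*t). Substituting into the equation and dividing by exp(2*t) gives A = -3, so x_p = -3*t*exp(2*t).

x = C1*exp(2*t) + C2*exp(4*t) - 3*t*exp(2*t)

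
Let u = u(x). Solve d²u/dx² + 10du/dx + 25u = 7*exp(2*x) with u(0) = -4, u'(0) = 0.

Characteristic equation r² + 10r + 25 = 0 has discriminant (10)² - 4·(25) = 0, so r = -5 is a repeated root.
Hence u_h = (C1 + C2*x)*exp(-5*x).
Try u_p = A*exp(2*x). Substituting into the equation and dividing by exp(2*x) gives A = 1/7, so u_p = exp(2*x)/7.
General solution: u = exp(2*x)/7 + C1*exp(-5*x) + C2*x*exp(-5*x).
Apply the initial conditions: u(0) = 1/7 + C1 = -4 and u'(0) = 2/7 + C2 - 5*C1 = 0. Solving gives C1 = -29/7, C2 = -21.

u = -29*exp(-5*x)/7 + exp(2*x)/7 - 21*x*exp(-5*x)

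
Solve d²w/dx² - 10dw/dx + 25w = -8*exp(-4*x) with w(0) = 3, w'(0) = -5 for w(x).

Characteristic equation r² - 10r + 25 = 0 has discriminant (-10)² - 4·(25) = 0, so r = 5 is a repeated root.
Hence w_h = (C1 + C2*x)*exp(5*x).
Try w_p = A*exp(-4*x). Substituting into the equation and dividing by exp(-4*x) gives A = -8/81, so w_p = -8*exp(-4*x)/81.
General solution: w = -8*exp(-4*x)/81 + C1*exp(5*x) + C2*x*exp(5*x).
Apply the initial conditions: w(0) = -8/81 + C1 = 3 and w'(0) = 32/81 + C2 + 5*C1 = -5. Solving gives C1 = 251/81, C2 = -188/9.

w = -8*exp(-4*x)/81 + 251*exp(5*x)/81 - 188*x*exp(5*x)/9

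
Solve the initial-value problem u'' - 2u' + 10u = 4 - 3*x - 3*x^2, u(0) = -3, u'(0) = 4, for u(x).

Characteristic equation r² - 2r + 10 = 0 has discriminant (-2)² - 4·(10) = -36 < 0, so r = 1 ± 3i.
Hence u_h = C1*cos(3*x)*exp(x) + C2*exp(x)*sin(3*x).
For the particular solution try u_p = A0 + A1*x + A2*x^2. Substituting and matching coefficients of each power of x gives A0 = 47/125, A1 = -21/50, A2 = -3/10, so u_p = 47/125 - 21*x/50 - 3*x^2/10.
General solution: u = 47/125 - 21*x/50 - 3*x^2/10 + C1*cos(3*x)*exp(x) + C2*exp(x)*sin(3*x).
Apply the initial conditions: u(0) = 47/125 + C1 = -3 and u'(0) = -21/50 + C1 + 3*C2 = 4. Solving gives C1 = -422/125, C2 = 1949/750.

u = 47/125 - 21*x/50 - 3*x**2/10 - 422*cos(3*x)*exp(x)/125 + 1949*exp(x)*sin(3*x)/750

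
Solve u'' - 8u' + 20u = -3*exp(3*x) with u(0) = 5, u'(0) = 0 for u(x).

Characteristic equation r² - 8r + 20 = 0 has discriminant (-8)² - 4·(20) = -16 < 0, so r = 4 ± 2i.
Hence u_h = C1*cos(2*x)*exp(4*x) + C2*exp(4*x)*sin(2*x).
Try u_p = A*exp(3*x). Substituting into the equation and dividing by exp(3*x) gives A = -3/5, so u_p = -3*exp(3*x)/5.
General solution: u = -3*exp(3*x)/5 + C1*cos(2*x)*exp(4*x) + C2*exp(4*x)*sin(2*x).
Apply the initial conditions: u(0) = -3/5 + C1 = 5 and u'(0) = -9/5 + 2*C2 + 4*C1 = 0. Solving gives C1 = 28/5, C2 = -103/10.

u = -3*exp(3*x)/5 - 103*exp(4*x)*sin(2*x)/10 + 28*cos(2*x)*exp(4*x)/5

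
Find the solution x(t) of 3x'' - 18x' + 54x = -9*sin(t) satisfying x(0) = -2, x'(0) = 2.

Divide through by 3: x'' - 6x' + 18x = -3*sin(t).
Characteristic equation r² - 6r + 18 = 0 has discriminant (-6)² - 4·(18) = -36 < 0, so r = 3 ± 3i.
Hence x_h = C1*cos(3*t)*exp(3*t) + C2*exp(3*t)*sin(3*t).
Try x_p = A*cos(t) + B*sin(t). Substituting and equating the coefficients of cos(t) and sin(t) gives A = -18/325, B = -51/325, so x_p = -51*sin(t)/325 - 18*cos(t)/325.
General solution: x = -51*sin(t)/325 - 18*cos(t)/325 + C1*cos(3*t)*exp(3*t) + C2*exp(3*t)*sin(3*t).
Apply the initial conditions: x(0) = -18/325 + C1 = -2 and x'(0) = -51/325 + 3*C1 + 3*C2 = 2. Solving gives C1 = -632/325, C2 = 2597/975.

x = -51*sin(t)/325 - 18*cos(t)/325 - 632*cos(3*t)*exp(3*t)/325 + 2597*exp(3*t)*sin(3*t)/975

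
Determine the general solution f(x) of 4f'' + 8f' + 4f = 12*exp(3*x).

Divide through by 4: f'' + 2f' + f = 3*exp(3*x).
Characteristic equation r² + 2r + 1 = 0 has discriminant (2)² - 4·(1) = 0, so r = -1 is a repeated root.
Hence f_h = (C1 + C2*x)*exp(-x).
Try f_p = A*exp(3*x). Substituting into the equation and dividing by exp(3*x) gives A = 3/16, so f_p = 3*exp(3*x)/16.

f = 3*exp(3*x)/16 + C1*exp(-x) + C2*x*exp(-x)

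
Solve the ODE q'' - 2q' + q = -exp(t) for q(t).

Characteristic equation r² - 2r + 1 = 0 has discriminant (-2)² - 4·(1) = 0, so r = 1 is a repeated root.
Hence q_h = (C1 + C2*t)*exp(t).
Since exp(t) solves the homogeneous equation (r = 1 is a root of multiplicity 2), multiply the trial by t^2. Try q_p = A*t^2*exp(t). Substituting into the equation and dividing by exp(t) gives A = -1/2, so q_p = -t^2*exp(t)/2.

q = C1*exp(t) - t**2*exp(t)/2 + C2*t*exp(t)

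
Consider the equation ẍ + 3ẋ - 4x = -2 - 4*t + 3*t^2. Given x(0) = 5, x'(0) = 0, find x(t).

Characteristic equation r² + 3r - 4 = 0 factors as (r - 1)(r + 4) = 0, so r = 1, -4.
Hence x_h = C1*exp(t) + C2*exp(-4*t).
For the particular solution try x_p = A0 + A1*t + A2*t^2. Substituting and matching coefficients of each power of t gives A0 = 1/32, A1 = -1/8, A2 = -3/4, so x_p = 1/32 - 3*t^2/4 - t/8.
General solution: x = 1/32 - 3*t^2/4 - t/8 + C1*exp(t) + C2*exp(-4*t).
Apply the initial conditions: x(0) = 1/32 + C1 + C2 = 5 and x'(0) = -1/8 + C1 - 4*C2 = 0. Solving gives C1 = 4, C2 = 31/32.

x = 1/32 + 4*exp(t) - 3*t**2/4 - t/8 + 31*exp(-4*t)/32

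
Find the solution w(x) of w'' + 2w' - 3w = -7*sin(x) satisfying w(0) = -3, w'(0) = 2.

w = -43*exp(-3*x)/40 - 21*exp(x)/8 + 7*sin(x)/5 + 7*cos(x)/10

Characteristic equation r² + 2r - 3 = 0 factors as (r + 3)(r - 1) = 0, so r = -3, 1.
Hence w_h = C1*exp(-3*x) + C2*exp(x).
Try w_p = A*cos(x) + B*sin(x). Substituting and equating the coefficients of cos(x) and sin(x) gives A = 7/10, B = 7/5, so w_p = 7*sin(x)/5 + 7*cos(x)/10.
General solution: w = 7*sin(x)/5 + 7*cos(x)/10 + C1*exp(-3*x) + C2*exp(x).
Apply the initial conditions: w(0) = 7/10 + C1 + C2 = -3 and w'(0) = 7/5 + C2 - 3*C1 = 2. Solving gives C1 = -43/40, C2 = -21/8.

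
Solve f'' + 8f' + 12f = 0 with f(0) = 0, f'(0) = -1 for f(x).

f = -exp(-2*x)/4 + exp(-6*x)/4

Characteristic equation r² + 8r + 12 = 0 factors as (r + 6)(r + 2) = 0, so r = -6, -2.
Hence f_h = C1*exp(-6*x) + C2*exp(-2*x).
Apply the initial conditions: f(0) = C1 + C2 = 0 and f'(0) = -6*C1 - 2*C2 = -1. Solving gives C1 = 1/4, C2 = -1/4.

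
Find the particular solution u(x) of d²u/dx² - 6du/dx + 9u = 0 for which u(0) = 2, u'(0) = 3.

u = 2*exp(3*x) - 3*x*exp(3*x)

Characteristic equation r² - 6r + 9 = 0 has discriminant (-6)² - 4·(9) = 0, so r = 3 is a repeated root.
Hence u_h = (C1 + C2*x)*exp(3*x).
Apply the initial conditions: u(0) = C1 = 2 and u'(0) = C2 + 3*C1 = 3. Solving gives C1 = 2, C2 = -3.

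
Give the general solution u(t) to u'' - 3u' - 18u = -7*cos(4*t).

Characteristic equation r² - 3r - 18 = 0 factors as (r + 3)(r - 6) = 0, so r = -3, 6.
Hence u_h = C1*exp(-3*t) + C2*exp(6*t).
Try u_p = A*cos(4*t) + B*sin(4*t). Substituting and equating the coefficients of cos(4t) and sin(4t) gives A = 119/650, B = 21/325, so u_p = 21*sin(4*t)/325 + 119*cos(4*t)/650.

u = 21*sin(4*t)/325 + 119*cos(4*t)/650 + C1*exp(-3*t) + C2*exp(6*t)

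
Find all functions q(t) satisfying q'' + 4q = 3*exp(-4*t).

q = 3*exp(-4*t)/20 + C1*cos(2*t) + C2*sin(2*t)

Characteristic equation r² + 4 = 0 has discriminant (0)² - 4·(4) = -16 < 0, so r = ± 2i.
Hence q_h = C1*cos(2*t) + C2*sin(2*t).
Try q_p = A*exp(-4*t). Substituting into the equation and dividing by exp(-4*t) gives A = 3/20, so q_p = 3*exp(-4*t)/20.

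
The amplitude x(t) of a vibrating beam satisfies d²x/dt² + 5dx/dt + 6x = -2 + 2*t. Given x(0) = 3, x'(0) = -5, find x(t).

Characteristic equation r² + 5r + 6 = 0 factors as (r + 3)(r + 2) = 0, so r = -3, -2.
Hence x_h = C1*exp(-3*t) + C2*exp(-2*t).
For the particular solution try x_p = A0 + A1*t. Substituting and matching coefficients of each power of t gives A0 = -11/18, A1 = 1/3, so x_p = -11/18 + t/3.
General solution: x = -11/18 + t/3 + C1*exp(-3*t) + C2*exp(-2*t).
Apply the initial conditions: x(0) = -11/18 + C1 + C2 = 3 and x'(0) = 1/3 - 3*C1 - 2*C2 = -5. Solving gives C1 = -17/9, C2 = 11/2.

x = -11/18 - 17*exp(-3*t)/9 + t/3 + 11*exp(-2*t)/2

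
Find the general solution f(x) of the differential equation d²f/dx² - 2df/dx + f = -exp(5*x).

Characteristic equation r² - 2r + 1 = 0 has discriminant (-2)² - 4·(1) = 0, so r = 1 is a repeated root.
Hence f_h = (C1 + C2*x)*exp(x).
Try f_p = A*exp(5*x). Substituting into the equation and dividing by exp(5*x) gives A = -1/16, so f_p = -exp(5*x)/16.

f = -exp(5*x)/16 + C1*exp(x) + C2*x*exp(x)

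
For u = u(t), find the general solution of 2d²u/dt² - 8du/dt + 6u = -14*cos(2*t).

Divide through by 2: u'' - 4u' + 3u = -7*cos(2*t).
Characteristic equation r² - 4r + 3 = 0 factors as (r - 3)(r - 1) = 0, so r = 3, 1.
Hence u_h = C1*exp(3*t) + C2*exp(t).
Try u_p = A*cos(2*t) + B*sin(2*t). Substituting and equating the coefficients of cos(2t) and sin(2t) gives A = 7/65, B = 56/65, so u_p = 7*cos(2*t)/65 + 56*sin(2*t)/65.

u = 7*cos(2*t)/65 + 56*sin(2*t)/65 + C1*exp(3*t) + C2*exp(t)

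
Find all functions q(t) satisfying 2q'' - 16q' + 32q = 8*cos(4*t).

Divide through by 2: q'' - 8q' + 16q = 4*cos(4*t).
Characteristic equation r² - 8r + 16 = 0 has discriminant (-8)² - 4·(16) = 0, so r = 4 is a repeated root.
Hence q_h = (C1 + C2*t)*exp(4*t).
Try q_p = A*cos(4*t) + B*sin(4*t). Substituting and equating the coefficients of cos(4t) and sin(4t) gives A = 0, B = -1/8, so q_p = -sin(4*t)/8.

q = -sin(4*t)/8 + C1*exp(4*t) + C2*t*exp(4*t)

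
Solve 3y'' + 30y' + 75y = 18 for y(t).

Divide through by 3: y'' + 10y' + 25y = 6.
Characteristic equation r² + 10r + 25 = 0 has discriminant (10)² - 4·(25) = 0, so r = -5 is a repeated root.
Hence y_h = (C1 + C2*t)*exp(-5*t).
For the particular solution try y_p = A0. Substituting and matching coefficients of each power of t gives A0 = 6/25, so y_p = 6/25.

y = 6/25 + C1*exp(-5*t) + C2*t*exp(-5*t)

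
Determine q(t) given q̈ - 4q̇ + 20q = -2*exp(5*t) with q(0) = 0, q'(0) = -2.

Characteristic equation r² - 4r + 20 = 0 has discriminant (-4)² - 4·(20) = -64 < 0, so r = 2 ± 4i.
Hence q_h = C1*cos(4*t)*exp(2*t) + C2*exp(2*t)*sin(4*t).
Try q_p = A*exp(5*t). Substituting into the equation and dividing by exp(5*t) gives A = -2/25, so q_p = -2*exp(5*t)/25.
General solution: q = -2*exp(5*t)/25 + C1*cos(4*t)*exp(2*t) + C2*exp(2*t)*sin(4*t).
Apply the initial conditions: q(0) = -2/25 + C1 = 0 and q'(0) = -2/5 + 2*C1 + 4*C2 = -2. Solving gives C1 = 2/25, C2 = -11/25.

q = -2*exp(5*t)/25 - 11*exp(2*t)*sin(4*t)/25 + 2*cos(4*t)*exp(2*t)/25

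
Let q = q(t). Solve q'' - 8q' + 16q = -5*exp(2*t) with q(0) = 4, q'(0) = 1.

q = -5*exp(2*t)/4 + 21*exp(4*t)/4 - 35*t*exp(4*t)/2

Characteristic equation r² - 8r + 16 = 0 has discriminant (-8)² - 4·(16) = 0, so r = 4 is a repeated root.
Hence q_h = (C1 + C2*t)*exp(4*t).
Try q_p = A*exp(2*t). Substituting into the equation and dividing by exp(2*t) gives A = -5/4, so q_p = -5*exp(2*t)/4.
General solution: q = -5*exp(2*t)/4 + C1*exp(4*t) + C2*t*exp(4*t).
Apply the initial conditions: q(0) = -5/4 + C1 = 4 and q'(0) = -5/2 + C2 + 4*C1 = 1. Solving gives C1 = 21/4, C2 = -35/2.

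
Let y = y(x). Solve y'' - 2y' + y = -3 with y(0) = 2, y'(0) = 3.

Characteristic equation r² - 2r + 1 = 0 has discriminant (-2)² - 4·(1) = 0, so r = 1 is a repeated root.
Hence y_h = (C1 + C2*x)*exp(x).
For the particular solution try y_p = A0. Substituting and matching coefficients of each power of x gives A0 = -3, so y_p = -3.
General solution: y = -3 + C1*exp(x) + C2*x*exp(x).
Apply the initial conditions: y(0) = -3 + C1 = 2 and y'(0) = C1 + C2 = 3. Solving gives C1 = 5, C2 = -2.

y = -3 + 5*exp(x) - 2*x*exp(x)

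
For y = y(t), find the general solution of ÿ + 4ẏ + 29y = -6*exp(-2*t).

Characteristic equation r² + 4r + 29 = 0 has discriminant (4)² - 4·(29) = -100 < 0, so r = -2 ± 5i.
Hence y_h = C1*cos(5*t)*exp(-2*t) + C2*exp(-2*t)*sin(5*t).
Try y_p = A*exp(-2*t). Substituting into the equation and dividing by exp(-2*t) gives A = -6/25, so y_p = -6*exp(-2*t)/25.

y = -6*exp(-2*t)/25 + C1*cos(5*t)*exp(-2*t) + C2*exp(-2*t)*sin(5*t)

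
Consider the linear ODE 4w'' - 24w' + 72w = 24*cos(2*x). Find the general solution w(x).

w = -18*sin(2*x)/85 + 21*cos(2*x)/85 + C1*cos(3*x)*exp(3*x) + C2*exp(3*x)*sin(3*x)

Divide through by 4: w'' - 6w' + 18w = 6*cos(2*x).
Characteristic equation r² - 6r + 18 = 0 has discriminant (-6)² - 4·(18) = -36 < 0, so r = 3 ± 3i.
Hence w_h = C1*cos(3*x)*exp(3*x) + C2*exp(3*x)*sin(3*x).
Try w_p = A*cos(2*x) + B*sin(2*x). Substituting and equating the coefficients of cos(2x) and sin(2x) gives A = 21/85, B = -18/85, so w_p = -18*sin(2*x)/85 + 21*cos(2*x)/85.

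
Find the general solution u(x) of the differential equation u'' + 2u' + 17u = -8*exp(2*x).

u = -8*exp(2*x)/25 + C1*cos(4*x)*exp(-x) + C2*exp(-x)*sin(4*x)

Characteristic equation r² + 2r + 17 = 0 has discriminant (2)² - 4·(17) = -64 < 0, so r = -1 ± 4i.
Hence u_h = C1*cos(4*x)*exp(-x) + C2*exp(-x)*sin(4*x).
Try u_p = A*exp(2*x). Substituting into the equation and dividing by exp(2*x) gives A = -8/25, so u_p = -8*exp(2*x)/25.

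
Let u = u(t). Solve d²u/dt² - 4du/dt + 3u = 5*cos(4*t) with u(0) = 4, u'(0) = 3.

u = -16*sin(4*t)/85 - 13*cos(4*t)/85 - exp(3*t)/5 + 74*exp(t)/17

Characteristic equation r² - 4r + 3 = 0 factors as (r - 1)(r - 3) = 0, so r = 1, 3.
Hence u_h = C1*exp(t) + C2*exp(3*t).
Try u_p = A*cos(4*t) + B*sin(4*t). Substituting and equating the coefficients of cos(4t) and sin(4t) gives A = -13/85, B = -16/85, so u_p = -16*sin(4*t)/85 - 13*cos(4*t)/85.
General solution: u = -16*sin(4*t)/85 - 13*cos(4*t)/85 + C1*exp(t) + C2*exp(3*t).
Apply the initial conditions: u(0) = -13/85 + C1 + C2 = 4 and u'(0) = -64/85 + C1 + 3*C2 = 3. Solving gives C1 = 74/17, C2 = -1/5.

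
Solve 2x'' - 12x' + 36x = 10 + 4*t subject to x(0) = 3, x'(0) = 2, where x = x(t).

x = 17/54 + t/9 - 37*exp(3*t)*sin(3*t)/18 + 145*cos(3*t)*exp(3*t)/54

Divide through by 2: x'' - 6x' + 18x = 5 + 2*t.
Characteristic equation r² - 6r + 18 = 0 has discriminant (-6)² - 4·(18) = -36 < 0, so r = 3 ± 3i.
Hence x_h = C1*cos(3*t)*exp(3*t) + C2*exp(3*t)*sin(3*t).
For the particular solution try x_p = A0 + A1*t. Substituting and matching coefficients of each power of t gives A0 = 17/54, A1 = 1/9, so x_p = 17/54 + t/9.
General solution: x = 17/54 + t/9 + C1*cos(3*t)*exp(3*t) + C2*exp(3*t)*sin(3*t).
Apply the initial conditions: x(0) = 17/54 + C1 = 3 and x'(0) = 1/9 + 3*C1 + 3*C2 = 2. Solving gives C1 = 145/54, C2 = -37/18.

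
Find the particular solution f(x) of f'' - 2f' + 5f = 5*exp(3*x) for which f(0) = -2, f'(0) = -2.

f = 5*exp(3*x)/8 - 21*cos(2*x)*exp(x)/8 - 5*exp(x)*sin(2*x)/8

Characteristic equation r² - 2r + 5 = 0 has discriminant (-2)² - 4·(5) = -16 < 0, so r = 1 ± 2i.
Hence f_h = C1*cos(2*x)*exp(x) + C2*exp(x)*sin(2*x).
Try f_p = A*exp(3*x). Substituting into the equation and dividing by exp(3*x) gives A = 5/8, so f_p = 5*exp(3*x)/8.
General solution: f = 5*exp(3*x)/8 + C1*cos(2*x)*exp(x) + C2*exp(x)*sin(2*x).
Apply the initial conditions: f(0) = 5/8 + C1 = -2 and f'(0) = 15/8 + C1 + 2*C2 = -2. Solving gives C1 = -21/8, C2 = -5/8.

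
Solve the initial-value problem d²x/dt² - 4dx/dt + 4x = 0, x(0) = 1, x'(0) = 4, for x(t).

x = 2*t*exp(2*t) + exp(2*t)

Characteristic equation r² - 4r + 4 = 0 has discriminant (-4)² - 4·(4) = 0, so r = 2 is a repeated root.
Hence x_h = (C1 + C2*t)*exp(2*t).
Apply the initial conditions: x(0) = C1 = 1 and x'(0) = C2 + 2*C1 = 4. Solving gives C1 = 1, C2 = 2.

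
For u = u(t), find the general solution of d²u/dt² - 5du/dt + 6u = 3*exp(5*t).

Characteristic equation r² - 5r + 6 = 0 factors as (r - 2)(r - 3) = 0, so r = 2, 3.
Hence u_h = C1*exp(2*t) + C2*exp(3*t).
Try u_p = A*exp(5*t). Substituting into the equation and dividing by exp(5*t) gives A = 1/2, so u_p = exp(5*t)/2.

u = exp(5*t)/2 + C1*exp(2*t) + C2*exp(3*t)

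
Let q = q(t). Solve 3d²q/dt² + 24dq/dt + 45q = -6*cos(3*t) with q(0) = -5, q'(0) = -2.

q = -40*exp(-3*t)/3 - 4*sin(3*t)/51 - cos(3*t)/51 + 142*exp(-5*t)/17

Divide through by 3: q'' + 8q' + 15q = -2*cos(3*t).
Characteristic equation r² + 8r + 15 = 0 factors as (r + 3)(r + 5) = 0, so r = -3, -5.
Hence q_h = C1*exp(-3*t) + C2*exp(-5*t).
Try q_p = A*cos(3*t) + B*sin(3*t). Substituting and equating the coefficients of cos(3t) and sin(3t) gives A = -1/51, B = -4/51, so q_p = -4*sin(3*t)/51 - cos(3*t)/51.
General solution: q = -4*sin(3*t)/51 - cos(3*t)/51 + C1*exp(-3*t) + C2*exp(-5*t).
Apply the initial conditions: q(0) = -1/51 + C1 + C2 = -5 and q'(0) = -4/17 - 5*C2 - 3*C1 = -2. Solving gives C1 = -40/3, C2 = 142/17.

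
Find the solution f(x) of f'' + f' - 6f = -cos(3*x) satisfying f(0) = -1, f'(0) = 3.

Characteristic equation r² + r - 6 = 0 factors as (r - 2)(r + 3) = 0, so r = 2, -3.
Hence f_h = C1*exp(2*x) + C2*exp(-3*x).
Try f_p = A*cos(3*x) + B*sin(3*x). Substituting and equating the coefficients of cos(3x) and sin(3x) gives A = 5/78, B = -1/78, so f_p = -sin(3*x)/78 + 5*cos(3*x)/78.
General solution: f = -sin(3*x)/78 + 5*cos(3*x)/78 + C1*exp(2*x) + C2*exp(-3*x).
Apply the initial conditions: f(0) = 5/78 + C1 + C2 = -1 and f'(0) = -1/26 - 3*C2 + 2*C1 = 3. Solving gives C1 = -2/65, C2 = -31/30.

f = -31*exp(-3*x)/30 - 2*exp(2*x)/65 - sin(3*x)/78 + 5*cos(3*x)/78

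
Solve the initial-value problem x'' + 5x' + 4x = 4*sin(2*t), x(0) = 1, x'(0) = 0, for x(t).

Characteristic equation r² + 5r + 4 = 0 factors as (r + 1)(r + 4) = 0, so r = -1, -4.
Hence x_h = C1*exp(-t) + C2*exp(-4*t).
Try x_p = A*cos(2*t) + B*sin(2*t). Substituting and equating the coefficients of cos(2t) and sin(2t) gives A = -2/5, B = 0, so x_p = -2*cos(2*t)/5.
General solution: x = -2*cos(2*t)/5 + C1*exp(-t) + C2*exp(-4*t).
Apply the initial conditions: x(0) = -2/5 + C1 + C2 = 1 and x'(0) = -C1 - 4*C2 = 0. Solving gives C1 = 28/15, C2 = -7/15.

x = -7*exp(-4*t)/15 - 2*cos(2*t)/5 + 28*exp(-t)/15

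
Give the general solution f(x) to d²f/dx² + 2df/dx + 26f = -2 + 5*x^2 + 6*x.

f = -471/4394 + 5*x**2/26 + 34*x/169 + C1*cos(5*x)*exp(-x) + C2*exp(-x)*sin(5*x)

Characteristic equation r² + 2r + 26 = 0 has discriminant (2)² - 4·(26) = -100 < 0, so r = -1 ± 5i.
Hence f_h = C1*cos(5*x)*exp(-x) + C2*exp(-x)*sin(5*x).
For the particular solution try f_p = A0 + A1*x + A2*x^2. Substituting and matching coefficients of each power of x gives A0 = -471/4394, A1 = 34/169, A2 = 5/26, so f_p = -471/4394 + 5*x^2/26 + 34*x/169.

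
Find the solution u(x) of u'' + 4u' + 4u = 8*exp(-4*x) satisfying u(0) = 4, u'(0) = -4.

Characteristic equation r² + 4r + 4 = 0 has discriminant (4)² - 4·(4) = 0, so r = -2 is a repeated root.
Hence u_h = (C1 + C2*x)*exp(-2*x).
Try u_p = A*exp(-4*x). Substituting into the equation and dividing by exp(-4*x) gives A = 2, so u_p = 2*exp(-4*x).
General solution: u = 2*exp(-4*x) + C1*exp(-2*x) + C2*x*exp(-2*x).
Apply the initial conditions: u(0) = 2 + C1 = 4 and u'(0) = -8 + C2 - 2*C1 = -4. Solving gives C1 = 2, C2 = 8.

u = 2*exp(-4*x) + 2*exp(-2*x) + 8*x*exp(-2*x)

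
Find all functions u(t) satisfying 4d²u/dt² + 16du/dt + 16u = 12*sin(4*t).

u = -9*sin(4*t)/100 - 3*cos(4*t)/25 + C1*exp(-2*t) + C2*t*exp(-2*t)

Divide through by 4: u'' + 4u' + 4u = 3*sin(4*t).
Characteristic equation r² + 4r + 4 = 0 has discriminant (4)² - 4·(4) = 0, so r = -2 is a repeated root.
Hence u_h = (C1 + C2*t)*exp(-2*t).
Try u_p = A*cos(4*t) + B*sin(4*t). Substituting and equating the coefficients of cos(4t) and sin(4t) gives A = -3/25, B = -9/100, so u_p = -9*sin(4*t)/100 - 3*cos(4*t)/25.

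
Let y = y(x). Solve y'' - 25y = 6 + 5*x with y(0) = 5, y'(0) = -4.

Characteristic equation r² - 25 = 0 factors as (r + 5)(r - 5) = 0, so r = -5, 5.
Hence y_h = C1*exp(-5*x) + C2*exp(5*x).
For the particular solution try y_p = A0 + A1*x. Substituting and matching coefficients of each power of x gives A0 = -6/25, A1 = -1/5, so y_p = -6/25 - x/5.
General solution: y = -6/25 - x/5 + C1*exp(-5*x) + C2*exp(5*x).
Apply the initial conditions: y(0) = -6/25 + C1 + C2 = 5 and y'(0) = -1/5 - 5*C1 + 5*C2 = -4. Solving gives C1 = 3, C2 = 56/25.

y = -6/25 + 3*exp(-5*x) - x/5 + 56*exp(5*x)/25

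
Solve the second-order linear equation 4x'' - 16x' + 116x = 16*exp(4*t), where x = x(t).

Divide through by 4: x'' - 4x' + 29x = 4*exp(4*t).
Characteristic equation r² - 4r + 29 = 0 has discriminant (-4)² - 4·(29) = -100 < 0, so r = 2 ± 5i.
Hence x_h = C1*cos(5*t)*exp(2*t) + C2*exp(2*t)*sin(5*t).
Try x_p = A*exp(4*t). Substituting into the equation and dividing by exp(4*t) gives A = 4/29, so x_p = 4*exp(4*t)/29.

x = 4*exp(4*t)/29 + C1*cos(5*t)*exp(2*t) + C2*exp(2*t)*sin(5*t)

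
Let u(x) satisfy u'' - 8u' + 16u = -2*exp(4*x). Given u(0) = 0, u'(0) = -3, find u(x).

Characteristic equation r² - 8r + 16 = 0 has discriminant (-8)² - 4·(16) = 0, so r = 4 is a repeated root.
Hence u_h = (C1 + C2*x)*exp(4*x).
Since exp(4*x) solves the homogeneous equation (r = 4 is a root of multiplicity 2), multiply the trial by x^2. Try u_p = A*x^2*exp(4*x). Substituting into the equation and dividing by exp(4*x) gives A = -1, so u_p = -x^2*exp(4*x).
General solution: u = C1*exp(4*x) - x^2*exp(4*x) + C2*x*exp(4*x).
Apply the initial conditions: u(0) = C1 = 0 and u'(0) = C2 + 4*C1 = -3. Solving gives C1 = 0, C2 = -3.

u = -x**2*exp(4*x) - 3*x*exp(4*x)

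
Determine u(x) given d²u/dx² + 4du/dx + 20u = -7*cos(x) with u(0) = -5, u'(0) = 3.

u = -133*cos(x)/377 - 28*sin(x)/377 - 2345*exp(-2*x)*sin(4*x)/1508 - 1752*cos(4*x)*exp(-2*x)/377

Characteristic equation r² + 4r + 20 = 0 has discriminant (4)² - 4·(20) = -64 < 0, so r = -2 ± 4i.
Hence u_h = C1*cos(4*x)*exp(-2*x) + C2*exp(-2*x)*sin(4*x).
Try u_p = A*cos(x) + B*sin(x). Substituting and equating the coefficients of cos(x) and sin(x) gives A = -133/377, B = -28/377, so u_p = -133*cos(x)/377 - 28*sin(x)/377.
General solution: u = -133*cos(x)/377 - 28*sin(x)/377 + C1*cos(4*x)*exp(-2*x) + C2*exp(-2*x)*sin(4*x).
Apply the initial conditions: u(0) = -133/377 + C1 = -5 and u'(0) = -28/377 - 2*C1 + 4*C2 = 3. Solving gives C1 = -1752/377, C2 = -2345/1508.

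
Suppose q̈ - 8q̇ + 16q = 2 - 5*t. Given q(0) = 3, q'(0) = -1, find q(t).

q = -1/32 - 5*t/16 + 97*exp(4*t)/32 - 205*t*exp(4*t)/16

Characteristic equation r² - 8r + 16 = 0 has discriminant (-8)² - 4·(16) = 0, so r = 4 is a repeated root.
Hence q_h = (C1 + C2*t)*exp(4*t).
For the particular solution try q_p = A0 + A1*t. Substituting and matching coefficients of each power of t gives A0 = -1/32, A1 = -5/16, so q_p = -1/32 - 5*t/16.
General solution: q = -1/32 - 5*t/16 + C1*exp(4*t) + C2*t*exp(4*t).
Apply the initial conditions: q(0) = -1/32 + C1 = 3 and q'(0) = -5/16 + C2 + 4*C1 = -1. Solving gives C1 = 97/32, C2 = -205/16.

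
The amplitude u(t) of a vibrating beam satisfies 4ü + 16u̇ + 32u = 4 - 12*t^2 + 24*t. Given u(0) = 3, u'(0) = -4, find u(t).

u = -11/32 - 3*t**2/8 + 9*t/8 + 25*exp(-2*t)*sin(2*t)/32 + 107*cos(2*t)*exp(-2*t)/32

Divide through by 4: u'' + 4u' + 8u = 1 - 3*t^2 + 6*t.
Characteristic equation r² + 4r + 8 = 0 has discriminant (4)² - 4·(8) = -16 < 0, so r = -2 ± 2i.
Hence u_h = C1*cos(2*t)*exp(-2*t) + C2*exp(-2*t)*sin(2*t).
For the particular solution try u_p = A0 + A1*t + A2*t^2. Substituting and matching coefficients of each power of t gives A0 = -11/32, A1 = 9/8, A2 = -3/8, so u_p = -11/32 - 3*t^2/8 + 9*t/8.
General solution: u = -11/32 - 3*t^2/8 + 9*t/8 + C1*cos(2*t)*exp(-2*t) + C2*exp(-2*t)*sin(2*t).
Apply the initial conditions: u(0) = -11/32 + C1 = 3 and u'(0) = 9/8 - 2*C1 + 2*C2 = -4. Solving gives C1 = 107/32, C2 = 25/32.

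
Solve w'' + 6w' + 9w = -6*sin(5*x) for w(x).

Characteristic equation r² + 6r + 9 = 0 has discriminant (6)² - 4·(9) = 0, so r = -3 is a repeated root.
Hence w_h = (C1 + C2*x)*exp(-3*x).
Try w_p = A*cos(5*x) + B*sin(5*x). Substituting and equating the coefficients of cos(5x) and sin(5x) gives A = 45/289, B = 24/289, so w_p = 24*sin(5*x)/289 + 45*cos(5*x)/289.

w = 24*sin(5*x)/289 + 45*cos(5*x)/289 + C1*exp(-3*x) + C2*x*exp(-3*x)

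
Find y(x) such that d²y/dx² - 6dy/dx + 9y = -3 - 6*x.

y = -7/9 - 2*x/3 + C1*exp(3*x) + C2*x*exp(3*x)

Characteristic equation r² - 6r + 9 = 0 has discriminant (-6)² - 4·(9) = 0, so r = 3 is a repeated root.
Hence y_h = (C1 + C2*x)*exp(3*x).
For the particular solution try y_p = A0 + A1*x. Substituting and matching coefficients of each power of x gives A0 = -7/9, A1 = -2/3, so y_p = -7/9 - 2*x/3.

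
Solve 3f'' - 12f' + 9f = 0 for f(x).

f = C1*exp(x) + C2*exp(3*x)

Divide through by 3: f'' - 4f' + 3f = 0.
Characteristic equation r² - 4r + 3 = 0 factors as (r - 1)(r - 3) = 0, so r = 1, 3.
Hence f_h = C1*exp(x) + C2*exp(3*x).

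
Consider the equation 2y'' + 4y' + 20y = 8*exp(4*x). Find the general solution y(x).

Divide through by 2: y'' + 2y' + 10y = 4*exp(4*x).
Characteristic equation r² + 2r + 10 = 0 has discriminant (2)² - 4·(10) = -36 < 0, so r = -1 ± 3i.
Hence y_h = C1*cos(3*x)*exp(-x) + C2*exp(-x)*sin(3*x).
Try y_p = A*exp(4*x). Substituting into the equation and dividing by exp(4*x) gives A = 2/17, so y_p = 2*exp(4*x)/17.

y = 2*exp(4*x)/17 + C1*cos(3*x)*exp(-x) + C2*exp(-x)*sin(3*x)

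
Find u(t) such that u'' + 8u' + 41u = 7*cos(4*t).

Characteristic equation r² + 8r + 41 = 0 has discriminant (8)² - 4·(41) = -100 < 0, so r = -4 ± 5i.
Hence u_h = C1*cos(5*t)*exp(-4*t) + C2*exp(-4*t)*sin(5*t).
Try u_p = A*cos(4*t) + B*sin(4*t). Substituting and equating the coefficients of cos(4t) and sin(4t) gives A = 175/1649, B = 224/1649, so u_p = 175*cos(4*t)/1649 + 224*sin(4*t)/1649.

u = 175*cos(4*t)/1649 + 224*sin(4*t)/1649 + C1*cos(5*t)*exp(-4*t) + C2*exp(-4*t)*sin(5*t)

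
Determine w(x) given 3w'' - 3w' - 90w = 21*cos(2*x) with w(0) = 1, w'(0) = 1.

Divide through by 3: w'' - w' - 30w = 7*cos(2*x).
Characteristic equation r² - r - 30 = 0 factors as (r + 5)(r - 6) = 0, so r = -5, 6.
Hence w_h = C1*exp(-5*x) + C2*exp(6*x).
Try w_p = A*cos(2*x) + B*sin(2*x). Substituting and equating the coefficients of cos(2x) and sin(2x) gives A = -119/580, B = -7/580, so w_p = -119*cos(2*x)/580 - 7*sin(2*x)/580.
General solution: w = -119*cos(2*x)/580 - 7*sin(2*x)/580 + C1*exp(-5*x) + C2*exp(6*x).
Apply the initial conditions: w(0) = -119/580 + C1 + C2 = 1 and w'(0) = -7/290 - 5*C1 + 6*C2 = 1. Solving gives C1 = 180/319, C2 = 141/220.

w = -119*cos(2*x)/580 - 7*sin(2*x)/580 + 141*exp(6*x)/220 + 180*exp(-5*x)/319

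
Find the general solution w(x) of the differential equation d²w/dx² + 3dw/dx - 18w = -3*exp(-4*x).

Characteristic equation r² + 3r - 18 = 0 factors as (r + 6)(r - 3) = 0, so r = -6, 3.
Hence w_h = C1*exp(-6*x) + C2*exp(3*x).
Try w_p = A*exp(-4*x). Substituting into the equation and dividing by exp(-4*x) gives A = 3/14, so w_p = 3*exp(-4*x)/14.

w = 3*exp(-4*x)/14 + C1*exp(-6*x) + C2*exp(3*x)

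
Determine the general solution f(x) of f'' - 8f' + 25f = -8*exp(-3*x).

Characteristic equation r² - 8r + 25 = 0 has discriminant (-8)² - 4·(25) = -36 < 0, so r = 4 ± 3i.
Hence f_h = C1*cos(3*x)*exp(4*x) + C2*exp(4*x)*sin(3*x).
Try f_p = A*exp(-3*x). Substituting into the equation and dividing by exp(-3*x) gives A = -4/29, so f_p = -4*exp(-3*x)/29.

f = -4*exp(-3*x)/29 + C1*cos(3*x)*exp(4*x) + C2*exp(4*x)*sin(3*x)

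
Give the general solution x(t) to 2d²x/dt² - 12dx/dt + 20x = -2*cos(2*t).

x = -cos(2*t)/30 + sin(2*t)/15 + C1*cos(t)*exp(3*t) + C2*exp(3*t)*sin(t)

Divide through by 2: x'' - 6x' + 10x = -cos(2*t).
Characteristic equation r² - 6r + 10 = 0 has discriminant (-6)² - 4·(10) = -4 < 0, so r = 3 ± i.
Hence x_h = C1*cos(t)*exp(3*t) + C2*exp(3*t)*sin(t).
Try x_p = A*cos(2*t) + B*sin(2*t). Substituting and equating the coefficients of cos(2t) and sin(2t) gives A = -1/30, B = 1/15, so x_p = -cos(2*t)/30 + sin(2*t)/15.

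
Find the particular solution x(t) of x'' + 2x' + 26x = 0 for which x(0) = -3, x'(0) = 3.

x = -3*cos(5*t)*exp(-t)

Characteristic equation r² + 2r + 26 = 0 has discriminant (2)² - 4·(26) = -100 < 0, so r = -1 ± 5i.
Hence x_h = C1*cos(5*t)*exp(-t) + C2*exp(-t)*sin(5*t).
Apply the initial conditions: x(0) = C1 = -3 and x'(0) = -C1 + 5*C2 = 3. Solving gives C1 = -3, C2 = 0.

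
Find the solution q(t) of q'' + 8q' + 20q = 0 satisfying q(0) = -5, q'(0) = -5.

Characteristic equation r² + 8r + 20 = 0 has discriminant (8)² - 4·(20) = -16 < 0, so r = -4 ± 2i.
Hence q_h = C1*cos(2*t)*exp(-4*t) + C2*exp(-4*t)*sin(2*t).
Apply the initial conditions: q(0) = C1 = -5 and q'(0) = -4*C1 + 2*C2 = -5. Solving gives C1 = -5, C2 = -25/2.

q = -5*cos(2*t)*exp(-4*t) - 25*exp(-4*t)*sin(2*t)/2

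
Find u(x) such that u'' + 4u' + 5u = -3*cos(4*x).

u = -48*sin(4*x)/377 + 33*cos(4*x)/377 + C1*cos(x)*exp(-2*x) + C2*exp(-2*x)*sin(x)

Characteristic equation r² + 4r + 5 = 0 has discriminant (4)² - 4·(5) = -4 < 0, so r = -2 ± i.
Hence u_h = C1*cos(x)*exp(-2*x) + C2*exp(-2*x)*sin(x).
Try u_p = A*cos(4*x) + B*sin(4*x). Substituting and equating the coefficients of cos(4x) and sin(4x) gives A = 33/377, B = -48/377, so u_p = -48*sin(4*x)/377 + 33*cos(4*x)/377.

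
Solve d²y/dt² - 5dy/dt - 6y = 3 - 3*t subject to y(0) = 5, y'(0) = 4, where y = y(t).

Characteristic equation r² - 5r - 6 = 0 factors as (r - 6)(r + 1) = 0, so r = 6, -1.
Hence y_h = C1*exp(6*t) + C2*exp(-t).
For the particular solution try y_p = A0 + A1*t. Substituting and matching coefficients of each power of t gives A0 = -11/12, A1 = 1/2, so y_p = -11/12 + t/2.
General solution: y = -11/12 + t/2 + C1*exp(6*t) + C2*exp(-t).
Apply the initial conditions: y(0) = -11/12 + C1 + C2 = 5 and y'(0) = 1/2 - C2 + 6*C1 = 4. Solving gives C1 = 113/84, C2 = 32/7.

y = -11/12 + t/2 + 32*exp(-t)/7 + 113*exp(6*t)/84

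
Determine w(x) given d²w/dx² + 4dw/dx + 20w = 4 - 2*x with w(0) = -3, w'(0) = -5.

Characteristic equation r² + 4r + 20 = 0 has discriminant (4)² - 4·(20) = -64 < 0, so r = -2 ± 4i.
Hence w_h = C1*cos(4*x)*exp(-2*x) + C2*exp(-2*x)*sin(4*x).
For the particular solution try w_p = A0 + A1*x. Substituting and matching coefficients of each power of x gives A0 = 11/50, A1 = -1/10, so w_p = 11/50 - x/10.
General solution: w = 11/50 - x/10 + C1*cos(4*x)*exp(-2*x) + C2*exp(-2*x)*sin(4*x).
Apply the initial conditions: w(0) = 11/50 + C1 = -3 and w'(0) = -1/10 - 2*C1 + 4*C2 = -5. Solving gives C1 = -161/50, C2 = -567/200.

w = 11/50 - x/10 - 567*exp(-2*x)*sin(4*x)/200 - 161*cos(4*x)*exp(-2*x)/50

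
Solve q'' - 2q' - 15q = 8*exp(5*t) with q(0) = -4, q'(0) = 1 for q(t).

q = -5*exp(-3*t)/2 - 3*exp(5*t)/2 + t*exp(5*t)

Characteristic equation r² - 2r - 15 = 0 factors as (r - 5)(r + 3) = 0, so r = 5, -3.
Hence q_h = C1*exp(5*t) + C2*exp(-3*t).
Since exp(5*t) solves the homogeneous equation (r = 5 is a root of multiplicity 1), multiply the trial by t. Try q_p = A*t*exp(5*t). Substituting into the equation and dividing by exp(5*t) gives A = 1, so q_p = t*exp(5*t).
General solution: q = C1*exp(5*t) + C2*exp(-3*t) + t*exp(5*t).
Apply the initial conditions: q(0) = C1 + C2 = -4 and q'(0) = 1 - 3*C2 + 5*C1 = 1. Solving gives C1 = -3/2, C2 = -5/2.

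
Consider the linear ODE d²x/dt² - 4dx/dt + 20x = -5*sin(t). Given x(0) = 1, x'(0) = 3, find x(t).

Characteristic equation r² - 4r + 20 = 0 has discriminant (-4)² - 4·(20) = -64 < 0, so r = 2 ± 4i.
Hence x_h = C1*cos(4*t)*exp(2*t) + C2*exp(2*t)*sin(4*t).
Try x_p = A*cos(t) + B*sin(t). Substituting and equating the coefficients of cos(t) and sin(t) gives A = -20/377, B = -95/377, so x_p = -95*sin(t)/377 - 20*cos(t)/377.
General solution: x = -95*sin(t)/377 - 20*cos(t)/377 + C1*cos(4*t)*exp(2*t) + C2*exp(2*t)*sin(4*t).
Apply the initial conditions: x(0) = -20/377 + C1 = 1 and x'(0) = -95/377 + 2*C1 + 4*C2 = 3. Solving gives C1 = 397/377, C2 = 108/377.

x = -95*sin(t)/377 - 20*cos(t)/377 + 108*exp(2*t)*sin(4*t)/377 + 397*cos(4*t)*exp(2*t)/377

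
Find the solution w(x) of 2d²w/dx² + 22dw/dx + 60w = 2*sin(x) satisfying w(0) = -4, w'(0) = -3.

Divide through by 2: w'' + 11w' + 30w = sin(x).
Characteristic equation r² + 11r + 30 = 0 factors as (r + 6)(r + 5) = 0, so r = -6, -5.
Hence w_h = C1*exp(-6*x) + C2*exp(-5*x).
Try w_p = A*cos(x) + B*sin(x). Substituting and equating the coefficients of cos(x) and sin(x) gives A = -11/962, B = 29/962, so w_p = -11*cos(x)/962 + 29*sin(x)/962.
General solution: w = -11*cos(x)/962 + 29*sin(x)/962 + C1*exp(-6*x) + C2*exp(-5*x).
Apply the initial conditions: w(0) = -11/962 + C1 + C2 = -4 and w'(0) = 29/962 - 6*C1 - 5*C2 = -3. Solving gives C1 = 850/37, C2 = -701/26.

w = -701*exp(-5*x)/26 - 11*cos(x)/962 + 29*sin(x)/962 + 850*exp(-6*x)/37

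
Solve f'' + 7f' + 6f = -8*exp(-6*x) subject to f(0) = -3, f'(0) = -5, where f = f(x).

Characteristic equation r² + 7r + 6 = 0 factors as (r + 6)(r + 1) = 0, so r = -6, -1.
Hence f_h = C1*exp(-6*x) + C2*exp(-x).
Since exp(-6*x) solves the homogeneous equation (r = -6 is a root of multiplicity 1), multiply the trial by x. Try f_p = A*x*exp(-6*x). Substituting into the equation and dividing by exp(-6*x) gives A = 8/5, so f_p = 8*x*exp(-6*x)/5.
General solution: f = C1*exp(-6*x) + C2*exp(-x) + 8*x*exp(-6*x)/5.
Apply the initial conditions: f(0) = C1 + C2 = -3 and f'(0) = 8/5 - C2 - 6*C1 = -5. Solving gives C1 = 48/25, C2 = -123/25.

f = -123*exp(-x)/25 + 48*exp(-6*x)/25 + 8*x*exp(-6*x)/5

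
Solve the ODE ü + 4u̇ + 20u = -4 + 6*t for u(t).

Characteristic equation r² + 4r + 20 = 0 has discriminant (4)² - 4·(20) = -64 < 0, so r = -2 ± 4i.
Hence u_h = C1*cos(4*t)*exp(-2*t) + C2*exp(-2*t)*sin(4*t).
For the particular solution try u_p = A0 + A1*t. Substituting and matching coefficients of each power of t gives A0 = -13/50, A1 = 3/10, so u_p = -13/50 + 3*t/10.

u = -13/50 + 3*t/10 + C1*cos(4*t)*exp(-2*t) + C2*exp(-2*t)*sin(4*t)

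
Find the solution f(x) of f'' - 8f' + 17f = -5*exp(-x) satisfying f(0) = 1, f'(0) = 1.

Characteristic equation r² - 8r + 17 = 0 has discriminant (-8)² - 4·(17) = -4 < 0, so r = 4 ± i.
Hence f_h = C1*cos(x)*exp(4*x) + C2*exp(4*x)*sin(x).
Try f_p = A*exp(-x). Substituting into the equation and dividing by exp(-x) gives A = -5/26, so f_p = -5*exp(-x)/26.
General solution: f = -5*exp(-x)/26 + C1*cos(x)*exp(4*x) + C2*exp(4*x)*sin(x).
Apply the initial conditions: f(0) = -5/26 + C1 = 1 and f'(0) = 5/26 + C2 + 4*C1 = 1. Solving gives C1 = 31/26, C2 = -103/26.

f = -5*exp(-x)/26 - 103*exp(4*x)*sin(x)/26 + 31*cos(x)*exp(4*x)/26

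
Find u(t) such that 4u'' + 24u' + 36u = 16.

u = 4/9 + C1*exp(-3*t) + C2*t*exp(-3*t)

Divide through by 4: u'' + 6u' + 9u = 4.
Characteristic equation r² + 6r + 9 = 0 has discriminant (6)² - 4·(9) = 0, so r = -3 is a repeated root.
Hence u_h = (C1 + C2*t)*exp(-3*t).
For the particular solution try u_p = A0. Substituting and matching coefficients of each power of t gives A0 = 4/9, so u_p = 4/9.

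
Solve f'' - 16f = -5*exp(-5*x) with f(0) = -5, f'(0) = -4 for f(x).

Characteristic equation r² - 16 = 0 factors as (r + 4)(r - 4) = 0, so r = -4, 4.
Hence f_h = C1*exp(-4*x) + C2*exp(4*x).
Try f_p = A*exp(-5*x). Substituting into the equation and dividing by exp(-5*x) gives A = -5/9, so f_p = -5*exp(-5*x)/9.
General solution: f = -5*exp(-5*x)/9 + C1*exp(-4*x) + C2*exp(4*x).
Apply the initial conditions: f(0) = -5/9 + C1 + C2 = -5 and f'(0) = 25/9 - 4*C1 + 4*C2 = -4. Solving gives C1 = -11/8, C2 = -221/72.

f = -221*exp(4*x)/72 - 11*exp(-4*x)/8 - 5*exp(-5*x)/9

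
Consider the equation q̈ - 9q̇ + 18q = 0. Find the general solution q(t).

q = C1*exp(6*t) + C2*exp(3*t)

Characteristic equation r² - 9r + 18 = 0 factors as (r - 6)(r - 3) = 0, so r = 6, 3.
Hence q_h = C1*exp(6*t) + C2*exp(3*t).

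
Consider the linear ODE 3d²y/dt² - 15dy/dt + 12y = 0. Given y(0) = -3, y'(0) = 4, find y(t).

Divide through by 3: y'' - 5y' + 4y = 0.
Characteristic equation r² - 5r + 4 = 0 factors as (r - 1)(r - 4) = 0, so r = 1, 4.
Hence y_h = C1*exp(t) + C2*exp(4*t).
Apply the initial conditions: y(0) = C1 + C2 = -3 and y'(0) = C1 + 4*C2 = 4. Solving gives C1 = -16/3, C2 = 7/3.

y = -16*exp(t)/3 + 7*exp(4*t)/3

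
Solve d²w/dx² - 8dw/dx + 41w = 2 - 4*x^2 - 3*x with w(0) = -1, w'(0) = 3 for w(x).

w = 2194/68921 - 187*x/1681 - 4*x**2/41 - 71115*cos(5*x)*exp(4*x)/68921 + 99778*exp(4*x)*sin(5*x)/68921

Characteristic equation r² - 8r + 41 = 0 has discriminant (-8)² - 4·(41) = -100 < 0, so r = 4 ± 5i.
Hence w_h = C1*cos(5*x)*exp(4*x) + C2*exp(4*x)*sin(5*x).
For the particular solution try w_p = A0 + A1*x + A2*x^2. Substituting and matching coefficients of each power of x gives A0 = 2194/68921, A1 = -187/1681, A2 = -4/41, so w_p = 2194/68921 - 187*x/1681 - 4*x^2/41.
General solution: w = 2194/68921 - 187*x/1681 - 4*x^2/41 + C1*cos(5*x)*exp(4*x) + C2*exp(4*x)*sin(5*x).
Apply the initial conditions: w(0) = 2194/68921 + C1 = -1 and w'(0) = -187/1681 + 4*C1 + 5*C2 = 3. Solving gives C1 = -71115/68921, C2 = 99778/68921.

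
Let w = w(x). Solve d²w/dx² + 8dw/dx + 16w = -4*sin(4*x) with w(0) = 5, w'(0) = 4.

w = cos(4*x)/8 + 39*exp(-4*x)/8 + 47*x*exp(-4*x)/2

Characteristic equation r² + 8r + 16 = 0 has discriminant (8)² - 4·(16) = 0, so r = -4 is a repeated root.
Hence w_h = (C1 + C2*x)*exp(-4*x).
Try w_p = A*cos(4*x) + B*sin(4*x). Substituting and equating the coefficients of cos(4x) and sin(4x) gives A = 1/8, B = 0, so w_p = cos(4*x)/8.
General solution: w = cos(4*x)/8 + C1*exp(-4*x) + C2*x*exp(-4*x).
Apply the initial conditions: w(0) = 1/8 + C1 = 5 and w'(0) = C2 - 4*C1 = 4. Solving gives C1 = 39/8, C2 = 47/2.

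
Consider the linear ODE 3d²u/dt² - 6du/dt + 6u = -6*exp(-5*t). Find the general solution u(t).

Divide through by 3: u'' - 2u' + 2u = -2*exp(-5*t).
Characteristic equation r² - 2r + 2 = 0 has discriminant (-2)² - 4·(2) = -4 < 0, so r = 1 ± i.
Hence u_h = C1*cos(t)*exp(t) + C2*exp(t)*sin(t).
Try u_p = A*exp(-5*t). Substituting into the equation and dividing by exp(-5*t) gives A = -2/37, so u_p = -2*exp(-5*t)/37.

u = -2*exp(-5*t)/37 + C1*cos(t)*exp(t) + C2*exp(t)*sin(t)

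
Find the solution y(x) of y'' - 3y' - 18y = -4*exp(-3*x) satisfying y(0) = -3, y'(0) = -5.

y = -130*exp(6*x)/81 - 113*exp(-3*x)/81 + 4*x*exp(-3*x)/9

Characteristic equation r² - 3r - 18 = 0 factors as (r + 3)(r - 6) = 0, so r = -3, 6.
Hence y_h = C1*exp(-3*x) + C2*exp(6*x).
Since exp(-3*x) solves the homogeneous equation (r = -3 is a root of multiplicity 1), multiply the trial by x. Try y_p = A*x*exp(-3*x). Substituting into the equation and dividing by exp(-3*x) gives A = 4/9, so y_p = 4*x*exp(-3*x)/9.
General solution: y = C1*exp(-3*x) + C2*exp(6*x) + 4*x*exp(-3*x)/9.
Apply the initial conditions: y(0) = C1 + C2 = -3 and y'(0) = 4/9 - 3*C1 + 6*C2 = -5. Solving gives C1 = -113/81, C2 = -130/81.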